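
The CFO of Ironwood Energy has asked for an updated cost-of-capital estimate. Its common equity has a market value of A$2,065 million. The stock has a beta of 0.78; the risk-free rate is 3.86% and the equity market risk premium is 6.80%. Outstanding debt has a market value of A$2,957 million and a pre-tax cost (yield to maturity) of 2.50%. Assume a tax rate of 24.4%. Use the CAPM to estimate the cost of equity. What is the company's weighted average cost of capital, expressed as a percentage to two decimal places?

Cost of equity via CAPM: Re = 3.86% + 0.78 × 6.8% = 9.1640%.
Total capital V = 2065 + 2957 = 5022.
Equity: weight = 2065/5022 = 0.4112; cost = 9.164%.
Debt: weight = 2957/5022 = 0.5888; after-tax cost = 2.5% × (1 − 24.4%) = 1.8900%.
WACC = 0.4112 × 9.1640% + 0.5888 × 1.8900% = 4.8810%.

4.88%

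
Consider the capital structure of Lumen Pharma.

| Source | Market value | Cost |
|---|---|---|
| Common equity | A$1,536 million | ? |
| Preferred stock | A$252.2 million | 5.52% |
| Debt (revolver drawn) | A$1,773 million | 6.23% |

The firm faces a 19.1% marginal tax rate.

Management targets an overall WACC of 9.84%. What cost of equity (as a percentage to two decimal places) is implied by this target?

Total capital V = 1536 + 252.2 + 1773 = 3561.2.
Equity weight = 1536/3561.2 = 0.4313.
Preferred weight = 252.2/3561.2 = 0.0708.
Revolver drawn weight = 1773/3561.2 = 0.4979.
Debt contribution = 0.4979 × 6.23% × (1 − 19.1%) = 2.5093%.
Preferred contribution = 0.0708 × 5.52% = 0.3909%.
Required equity contribution = 9.84% − 2.9002% = 6.9398%.
Re = 6.9398% / 0.4313 = 16.0899%.

16.09%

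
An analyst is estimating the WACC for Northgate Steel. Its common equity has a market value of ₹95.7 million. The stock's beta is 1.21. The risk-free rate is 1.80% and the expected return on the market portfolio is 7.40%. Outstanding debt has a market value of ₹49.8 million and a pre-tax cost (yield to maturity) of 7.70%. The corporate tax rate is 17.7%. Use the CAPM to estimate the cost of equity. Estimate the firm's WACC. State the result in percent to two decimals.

7.81%

Market risk premium = 7.4% − 1.8% = 5.6%.
Cost of equity via CAPM: Re = 1.8% + 1.21 × 5.6% = 8.5760%.
Total capital V = 95.7 + 49.8 = 145.5.
Equity: weight = 95.7/145.5 = 0.6577; cost = 8.576%.
Debt: weight = 49.8/145.5 = 0.3423; after-tax cost = 7.7% × (1 − 17.7%) = 6.3371%.
WACC = 0.6577 × 8.5760% + 0.3423 × 6.3371% = 7.8097%.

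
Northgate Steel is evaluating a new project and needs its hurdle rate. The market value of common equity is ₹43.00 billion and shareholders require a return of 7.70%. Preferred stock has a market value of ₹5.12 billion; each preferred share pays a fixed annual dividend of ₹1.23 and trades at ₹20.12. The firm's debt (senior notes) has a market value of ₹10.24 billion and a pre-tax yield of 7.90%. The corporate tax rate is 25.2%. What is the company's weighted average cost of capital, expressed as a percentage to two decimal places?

7.25%

Cost of preferred: Rp = 1.23 / 20.12 = 6.1133%.
Total capital V = 43 + 5.12 + 10.24 = 58.36.
Equity: weight = 43/58.36 = 0.7368; cost = 7.7%.
Preferred: weight = 5.12/58.36 = 0.0877; cost = 6.1133%.
Senior notes: weight = 10.24/58.36 = 0.1755; after-tax cost = 7.9% × (1 − 25.2%) = 5.9092%.
WACC = 0.7368 × 7.7000% + 0.0877 × 6.1133% + 0.1755 × 5.9092% = 7.2466%.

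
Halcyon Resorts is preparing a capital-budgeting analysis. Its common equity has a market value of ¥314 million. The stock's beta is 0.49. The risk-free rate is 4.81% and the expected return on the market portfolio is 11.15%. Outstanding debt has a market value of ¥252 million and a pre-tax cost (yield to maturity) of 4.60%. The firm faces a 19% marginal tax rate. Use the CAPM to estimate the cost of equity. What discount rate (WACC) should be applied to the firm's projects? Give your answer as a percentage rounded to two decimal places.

Market risk premium = 11.15% − 4.81% = 6.34%.
Cost of equity via CAPM: Re = 4.81% + 0.49 × 6.34% = 7.9166%.
Total capital V = 314 + 252 = 566.
Equity: weight = 314/566 = 0.5548; cost = 7.9166%.
Debt: weight = 252/566 = 0.4452; after-tax cost = 4.6% × (1 − 19%) = 3.7260%.
WACC = 0.5548 × 7.9166% + 0.4452 × 3.7260% = 6.0508%.

6.05%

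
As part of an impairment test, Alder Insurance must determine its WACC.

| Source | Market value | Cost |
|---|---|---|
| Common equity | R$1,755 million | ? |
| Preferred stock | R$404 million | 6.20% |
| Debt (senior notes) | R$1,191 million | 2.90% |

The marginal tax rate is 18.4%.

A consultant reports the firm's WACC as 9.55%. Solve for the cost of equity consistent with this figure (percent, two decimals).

Total capital V = 1755 + 404 + 1191 = 3350.
Equity weight = 1755/3350 = 0.5239.
Preferred weight = 404/3350 = 0.1206.
Senior notes weight = 1191/3350 = 0.3555.
Debt contribution = 0.3555 × 2.9% × (1 − 18.4%) = 0.8413%.
Preferred contribution = 0.1206 × 6.2% = 0.7477%.
Required equity contribution = 9.55% − 1.5890% = 7.9610%.
Re = 7.9610% / 0.5239 = 15.1962%.

15.20%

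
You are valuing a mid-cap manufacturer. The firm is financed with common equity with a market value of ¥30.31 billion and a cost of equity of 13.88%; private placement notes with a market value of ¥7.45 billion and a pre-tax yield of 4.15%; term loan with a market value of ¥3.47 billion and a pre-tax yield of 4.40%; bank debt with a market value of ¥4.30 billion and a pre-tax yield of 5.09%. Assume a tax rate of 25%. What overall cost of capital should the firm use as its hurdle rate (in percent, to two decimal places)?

Total capital V = 30.31 + 7.45 + 3.47 + 4.3 = 45.53.
Equity: weight = 30.31/45.53 = 0.6657; cost = 13.88%.
Private placement notes: weight = 7.45/45.53 = 0.1636; after-tax cost = 4.15% × (1 − 25%) = 3.1125%.
Term loan: weight = 3.47/45.53 = 0.0762; after-tax cost = 4.4% × (1 − 25%) = 3.3000%.
Bank debt: weight = 4.3/45.53 = 0.0944; after-tax cost = 5.09% × (1 − 25%) = 3.8175%.
WACC = 0.6657 × 13.8800% + 0.1636 × 3.1125% + 0.0762 × 3.3000% + 0.0944 × 3.8175% = 10.3615%.

10.36%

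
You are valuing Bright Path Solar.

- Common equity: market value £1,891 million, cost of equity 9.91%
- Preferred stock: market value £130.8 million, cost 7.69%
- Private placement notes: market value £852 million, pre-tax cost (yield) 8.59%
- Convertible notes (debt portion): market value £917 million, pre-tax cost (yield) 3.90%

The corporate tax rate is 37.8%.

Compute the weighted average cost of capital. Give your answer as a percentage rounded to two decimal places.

Total capital V = 1891 + 130.8 + 852 + 917 = 3790.8.
Equity: weight = 1891/3790.8 = 0.4988; cost = 9.91%.
Preferred: weight = 130.8/3790.8 = 0.0345; cost = 7.69%.
Private placement notes: weight = 852/3790.8 = 0.2248; after-tax cost = 8.59% × (1 − 37.8%) = 5.3430%.
Convertible notes (debt portion): weight = 917/3790.8 = 0.2419; after-tax cost = 3.9% × (1 − 37.8%) = 2.4258%.
WACC = 0.4988 × 9.9100% + 0.0345 × 7.6900% + 0.2248 × 5.3430% + 0.2419 × 2.4258% = 6.9965%.

7.00%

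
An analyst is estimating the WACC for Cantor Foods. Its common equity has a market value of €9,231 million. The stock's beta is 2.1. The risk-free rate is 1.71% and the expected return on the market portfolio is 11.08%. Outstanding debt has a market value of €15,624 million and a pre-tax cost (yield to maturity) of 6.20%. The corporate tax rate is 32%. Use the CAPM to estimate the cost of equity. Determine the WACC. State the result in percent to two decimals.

Market risk premium = 11.08% − 1.71% = 9.37%.
Cost of equity via CAPM: Re = 1.71% + 2.1 × 9.37% = 21.3870%.
Total capital V = 9231 + 15624 = 24855.
Equity: weight = 9231/24855 = 0.3714; cost = 21.387%.
Debt: weight = 15624/24855 = 0.6286; after-tax cost = 6.2% × (1 − 32%) = 4.2160%.
WACC = 0.3714 × 21.3870% + 0.6286 × 4.2160% = 10.5932%.

10.59%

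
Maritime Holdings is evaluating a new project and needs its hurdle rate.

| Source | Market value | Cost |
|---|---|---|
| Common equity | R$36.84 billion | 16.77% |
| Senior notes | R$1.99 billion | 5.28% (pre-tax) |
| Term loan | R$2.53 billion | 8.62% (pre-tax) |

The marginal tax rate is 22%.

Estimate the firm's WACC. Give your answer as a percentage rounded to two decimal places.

15.55%

Total capital V = 36.84 + 1.99 + 2.53 = 41.36.
Equity: weight = 36.84/41.36 = 0.8907; cost = 16.77%.
Senior notes: weight = 1.99/41.36 = 0.0481; after-tax cost = 5.28% × (1 − 22%) = 4.1184%.
Term loan: weight = 2.53/41.36 = 0.0612; after-tax cost = 8.62% × (1 − 22%) = 6.7236%.
WACC = 0.8907 × 16.7700% + 0.0481 × 4.1184% + 0.0612 × 6.7236% = 15.5467%.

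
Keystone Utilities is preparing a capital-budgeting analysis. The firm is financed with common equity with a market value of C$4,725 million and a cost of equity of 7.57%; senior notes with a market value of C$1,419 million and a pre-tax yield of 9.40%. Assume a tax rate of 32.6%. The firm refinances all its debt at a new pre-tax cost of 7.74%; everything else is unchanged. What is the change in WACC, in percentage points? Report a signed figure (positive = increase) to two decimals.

Current WACC:
Total capital V = 4725 + 1419 = 6144.
Equity: weight = 4725/6144 = 0.7690; cost = 7.57%.
Senior notes: weight = 1419/6144 = 0.2310; after-tax cost = 9.4% × (1 − 32.6%) = 6.3356%.
WACC = 0.7690 × 7.5700% + 0.2310 × 6.3356% = 7.2849%.
After the change:
Total capital V = 4725 + 1419 = 6144.
Equity: weight = 4725/6144 = 0.7690; cost = 7.57%.
Senior notes: weight = 1419/6144 = 0.2310; after-tax cost = 7.74% × (1 − 32.6%) = 5.2168%.
WACC = 0.7690 × 7.5700% + 0.2310 × 5.2168% = 7.0265%.
Change in WACC = 7.0265% − 7.2849% = -0.2584 pp.

-0.26 pp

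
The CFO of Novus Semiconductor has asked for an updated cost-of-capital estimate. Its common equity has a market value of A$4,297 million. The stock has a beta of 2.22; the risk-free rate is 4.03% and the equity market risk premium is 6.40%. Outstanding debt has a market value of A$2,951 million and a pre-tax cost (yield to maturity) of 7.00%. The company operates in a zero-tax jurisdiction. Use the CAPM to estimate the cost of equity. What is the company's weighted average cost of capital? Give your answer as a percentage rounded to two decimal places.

13.66%

Cost of equity via CAPM: Re = 4.03% + 2.22 × 6.4% = 18.2380%.
Total capital V = 4297 + 2951 = 7248.
Equity: weight = 4297/7248 = 0.5929; cost = 18.238%.
Debt: weight = 2951/7248 = 0.4071; after-tax cost = 7% × (1 − 0%) = 7.0000%.
WACC = 0.5929 × 18.2380% + 0.4071 × 7.0000% = 13.6625%.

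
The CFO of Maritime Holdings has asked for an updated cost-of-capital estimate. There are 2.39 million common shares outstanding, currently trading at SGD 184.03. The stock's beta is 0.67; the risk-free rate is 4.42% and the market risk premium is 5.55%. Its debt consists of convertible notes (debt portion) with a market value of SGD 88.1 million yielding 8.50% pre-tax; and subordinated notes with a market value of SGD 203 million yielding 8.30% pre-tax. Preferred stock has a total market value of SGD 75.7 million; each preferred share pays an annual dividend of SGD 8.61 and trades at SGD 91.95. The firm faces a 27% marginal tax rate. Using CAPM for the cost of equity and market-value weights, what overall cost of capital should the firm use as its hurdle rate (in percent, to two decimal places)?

Cost of equity via CAPM: Re = 4.42% + 0.67 × 5.55% = 8.1385%.
Cost of preferred: Rp = 8.61 / 91.95 = 9.3638%.
Market value of equity E = 184.03 × 2.39m = 439.8317m.
Total capital V = 439.8317 + 75.7 + 88.1 + 203 = 806.6317.
Equity: weight = 439.8317/806.6317 = 0.5453; cost = 8.1385%.
Preferred: weight = 75.7/806.6317 = 0.0938; cost = 9.3638%.
Convertible notes (debt portion): weight = 88.1/806.6317 = 0.1092; after-tax cost = 8.5% × (1 − 27%) = 6.2050%.
Subordinated notes: weight = 203/806.6317 = 0.2517; after-tax cost = 8.3% × (1 − 27%) = 6.0590%.
WACC = 0.5453 × 8.1385% + 0.0938 × 9.3638% + 0.1092 × 6.2050% + 0.2517 × 6.0590% = 7.5190%.

7.52%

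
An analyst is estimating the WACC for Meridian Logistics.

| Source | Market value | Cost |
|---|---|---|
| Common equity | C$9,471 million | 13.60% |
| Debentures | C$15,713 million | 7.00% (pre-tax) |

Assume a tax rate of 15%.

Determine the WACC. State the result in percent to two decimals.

8.83%

Total capital V = 9471 + 15713 = 25184.
Equity: weight = 9471/25184 = 0.3761; cost = 13.6%.
Debentures: weight = 15713/25184 = 0.6239; after-tax cost = 7% × (1 − 15%) = 5.9500%.
WACC = 0.3761 × 13.6000% + 0.6239 × 5.9500% = 8.8270%.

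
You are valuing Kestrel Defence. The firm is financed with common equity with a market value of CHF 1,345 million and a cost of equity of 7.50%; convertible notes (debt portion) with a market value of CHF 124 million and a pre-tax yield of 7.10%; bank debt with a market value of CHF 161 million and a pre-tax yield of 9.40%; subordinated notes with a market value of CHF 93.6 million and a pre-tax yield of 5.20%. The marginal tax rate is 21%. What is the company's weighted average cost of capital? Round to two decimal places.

7.17%

Total capital V = 1345 + 124 + 161 + 93.6 = 1723.6.
Equity: weight = 1345/1723.6 = 0.7803; cost = 7.5%.
Convertible notes (debt portion): weight = 124/1723.6 = 0.0719; after-tax cost = 7.1% × (1 − 21%) = 5.6090%.
Bank debt: weight = 161/1723.6 = 0.0934; after-tax cost = 9.4% × (1 − 21%) = 7.4260%.
Subordinated notes: weight = 93.6/1723.6 = 0.0543; after-tax cost = 5.2% × (1 − 21%) = 4.1080%.
WACC = 0.7803 × 7.5000% + 0.0719 × 5.6090% + 0.0934 × 7.4260% + 0.0543 × 4.1080% = 7.1728%.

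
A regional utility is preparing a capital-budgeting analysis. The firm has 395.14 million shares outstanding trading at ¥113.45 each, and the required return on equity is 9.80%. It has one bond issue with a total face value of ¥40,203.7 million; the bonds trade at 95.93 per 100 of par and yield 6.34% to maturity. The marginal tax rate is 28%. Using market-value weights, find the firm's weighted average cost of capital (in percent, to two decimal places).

Market value of equity E = 113.45 × 395.14m = 44828.633m. Market value of debt D = 40203.7m × 95.93/100 = 38567.40941m.
Total capital V = 44828.633 + 38567.40941 = 83396.04241.
Equity: weight = 44828.633/83396.04241 = 0.5375; cost = 9.8%.
Bonds outstanding: weight = 38567.40941/83396.04241 = 0.4625; after-tax cost = 6.34% × (1 − 28%) = 4.5648%.
WACC = 0.5375 × 9.8000% + 0.4625 × 4.5648% = 7.3789%.

7.38%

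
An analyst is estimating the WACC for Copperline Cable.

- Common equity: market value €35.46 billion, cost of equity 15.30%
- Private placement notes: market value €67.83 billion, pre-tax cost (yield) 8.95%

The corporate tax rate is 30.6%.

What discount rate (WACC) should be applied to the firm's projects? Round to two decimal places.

9.33%

Total capital V = 35.46 + 67.83 = 103.29.
Equity: weight = 35.46/103.29 = 0.3433; cost = 15.3%.
Private placement notes: weight = 67.83/103.29 = 0.6567; after-tax cost = 8.95% × (1 − 30.6%) = 6.2113%.
WACC = 0.3433 × 15.3000% + 0.6567 × 6.2113% = 9.3315%.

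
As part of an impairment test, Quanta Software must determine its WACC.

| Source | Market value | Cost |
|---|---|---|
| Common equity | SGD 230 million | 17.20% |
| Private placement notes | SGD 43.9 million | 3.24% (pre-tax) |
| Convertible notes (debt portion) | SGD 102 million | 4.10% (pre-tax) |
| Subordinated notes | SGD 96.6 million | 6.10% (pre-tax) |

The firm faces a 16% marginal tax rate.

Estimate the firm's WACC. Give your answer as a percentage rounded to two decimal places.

10.42%

Total capital V = 230 + 43.9 + 102 + 96.6 = 472.5.
Equity: weight = 230/472.5 = 0.4868; cost = 17.2%.
Private placement notes: weight = 43.9/472.5 = 0.0929; after-tax cost = 3.24% × (1 − 16%) = 2.7216%.
Convertible notes (debt portion): weight = 102/472.5 = 0.2159; after-tax cost = 4.1% × (1 − 16%) = 3.4440%.
Subordinated notes: weight = 96.6/472.5 = 0.2044; after-tax cost = 6.1% × (1 − 16%) = 5.1240%.
WACC = 0.4868 × 17.2000% + 0.0929 × 2.7216% + 0.2159 × 3.4440% + 0.2044 × 5.1240% = 10.4164%.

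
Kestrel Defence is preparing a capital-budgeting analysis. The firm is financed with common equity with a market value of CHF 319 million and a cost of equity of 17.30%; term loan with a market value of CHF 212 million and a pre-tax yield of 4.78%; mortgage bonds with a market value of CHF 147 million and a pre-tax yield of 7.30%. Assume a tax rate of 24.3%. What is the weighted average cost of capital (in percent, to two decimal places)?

Total capital V = 319 + 212 + 147 = 678.
Equity: weight = 319/678 = 0.4705; cost = 17.3%.
Term loan: weight = 212/678 = 0.3127; after-tax cost = 4.78% × (1 − 24.3%) = 3.6185%.
Mortgage bonds: weight = 147/678 = 0.2168; after-tax cost = 7.3% × (1 − 24.3%) = 5.5261%.
WACC = 0.4705 × 17.3000% + 0.3127 × 3.6185% + 0.2168 × 5.5261% = 10.4692%.

10.47%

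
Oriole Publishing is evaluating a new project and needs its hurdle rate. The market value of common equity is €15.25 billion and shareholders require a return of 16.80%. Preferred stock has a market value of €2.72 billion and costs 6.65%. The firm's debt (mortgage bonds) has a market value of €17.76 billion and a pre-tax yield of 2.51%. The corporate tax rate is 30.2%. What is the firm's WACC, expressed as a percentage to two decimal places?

8.55%

Total capital V = 15.25 + 2.72 + 17.76 = 35.73.
Equity: weight = 15.25/35.73 = 0.4268; cost = 16.8%.
Preferred: weight = 2.72/35.73 = 0.0761; cost = 6.65%.
Mortgage bonds: weight = 17.76/35.73 = 0.4971; after-tax cost = 2.51% × (1 − 30.2%) = 1.7520%.
WACC = 0.4268 × 16.8000% + 0.0761 × 6.6500% + 0.4971 × 1.7520% = 8.5475%.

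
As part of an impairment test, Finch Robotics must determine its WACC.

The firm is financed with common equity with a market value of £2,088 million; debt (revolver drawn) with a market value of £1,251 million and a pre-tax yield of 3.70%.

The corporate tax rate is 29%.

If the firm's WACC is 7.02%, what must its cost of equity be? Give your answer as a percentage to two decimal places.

9.65%

Total capital V = 2088 + 1251 = 3339.
Equity weight = 2088/3339 = 0.6253.
Revolver drawn weight = 1251/3339 = 0.3747.
Debt contribution = 0.3747 × 3.7% × (1 − 29%) = 0.9842%.
Required equity contribution = 7.02% − 0.9842% = 6.0358%.
Re = 6.0358% / 0.6253 = 9.6520%.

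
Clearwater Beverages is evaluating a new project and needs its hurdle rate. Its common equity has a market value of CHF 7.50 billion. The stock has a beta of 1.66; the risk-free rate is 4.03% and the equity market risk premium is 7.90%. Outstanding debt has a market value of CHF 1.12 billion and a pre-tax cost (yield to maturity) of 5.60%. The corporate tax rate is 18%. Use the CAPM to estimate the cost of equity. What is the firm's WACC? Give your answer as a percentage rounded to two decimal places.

Cost of equity via CAPM: Re = 4.03% + 1.66 × 7.9% = 17.1440%.
Total capital V = 7.5 + 1.12 = 8.62.
Equity: weight = 7.5/8.62 = 0.8701; cost = 17.144%.
Debt: weight = 1.12/8.62 = 0.1299; after-tax cost = 5.6% × (1 − 18%) = 4.5920%.
WACC = 0.8701 × 17.1440% + 0.1299 × 4.5920% = 15.5131%.

15.51%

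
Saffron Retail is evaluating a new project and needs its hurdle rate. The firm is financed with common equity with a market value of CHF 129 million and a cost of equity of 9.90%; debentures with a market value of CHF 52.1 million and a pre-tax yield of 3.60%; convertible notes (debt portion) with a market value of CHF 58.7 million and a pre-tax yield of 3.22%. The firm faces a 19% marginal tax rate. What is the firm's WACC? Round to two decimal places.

6.60%

Total capital V = 129 + 52.1 + 58.7 = 239.8.
Equity: weight = 129/239.8 = 0.5379; cost = 9.9%.
Debentures: weight = 52.1/239.8 = 0.2173; after-tax cost = 3.6% × (1 − 19%) = 2.9160%.
Convertible notes (debt portion): weight = 58.7/239.8 = 0.2448; after-tax cost = 3.22% × (1 − 19%) = 2.6082%.
WACC = 0.5379 × 9.9000% + 0.2173 × 2.9160% + 0.2448 × 2.6082% = 6.5977%.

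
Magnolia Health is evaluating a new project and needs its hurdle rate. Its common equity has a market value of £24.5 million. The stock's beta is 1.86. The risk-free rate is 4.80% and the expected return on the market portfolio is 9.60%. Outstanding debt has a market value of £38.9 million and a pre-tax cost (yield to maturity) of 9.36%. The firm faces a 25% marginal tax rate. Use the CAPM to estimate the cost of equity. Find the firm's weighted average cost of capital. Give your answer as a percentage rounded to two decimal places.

9.61%

Market risk premium = 9.6% − 4.8% = 4.8%.
Cost of equity via CAPM: Re = 4.8% + 1.86 × 4.8% = 13.7280%.
Total capital V = 24.5 + 38.9 = 63.4.
Equity: weight = 24.5/63.4 = 0.3864; cost = 13.728%.
Debt: weight = 38.9/63.4 = 0.6136; after-tax cost = 9.36% × (1 − 25%) = 7.0200%.
WACC = 0.3864 × 13.7280% + 0.6136 × 7.0200% = 9.6122%.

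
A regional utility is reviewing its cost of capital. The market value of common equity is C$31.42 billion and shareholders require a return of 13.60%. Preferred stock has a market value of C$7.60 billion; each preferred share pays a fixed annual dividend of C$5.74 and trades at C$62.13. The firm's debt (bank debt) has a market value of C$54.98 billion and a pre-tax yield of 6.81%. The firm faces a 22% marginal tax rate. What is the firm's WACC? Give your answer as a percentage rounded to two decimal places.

Cost of preferred: Rp = 5.74 / 62.13 = 9.2387%.
Total capital V = 31.42 + 7.6 + 54.98 = 94.
Equity: weight = 31.42/94 = 0.3343; cost = 13.6%.
Preferred: weight = 7.6/94 = 0.0809; cost = 9.2387%.
Bank debt: weight = 54.98/94 = 0.5849; after-tax cost = 6.81% × (1 − 22%) = 5.3118%.
WACC = 0.3343 × 13.6000% + 0.0809 × 9.2387% + 0.5849 × 5.3118% = 8.3997%.

8.40%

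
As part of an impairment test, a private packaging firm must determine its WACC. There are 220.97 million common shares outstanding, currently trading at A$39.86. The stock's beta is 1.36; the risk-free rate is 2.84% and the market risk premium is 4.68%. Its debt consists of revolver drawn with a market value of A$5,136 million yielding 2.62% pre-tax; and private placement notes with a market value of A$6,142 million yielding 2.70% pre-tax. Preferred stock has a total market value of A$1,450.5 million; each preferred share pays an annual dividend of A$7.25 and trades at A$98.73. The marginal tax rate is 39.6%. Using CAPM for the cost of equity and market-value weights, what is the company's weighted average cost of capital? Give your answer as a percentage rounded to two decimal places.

Cost of equity via CAPM: Re = 2.84% + 1.36 × 4.68% = 9.2048%.
Cost of preferred: Rp = 7.25 / 98.73 = 7.3433%.
Market value of equity E = 39.86 × 220.97m = 8807.8642m.
Total capital V = 8807.8642 + 1450.5 + 5136 + 6142 = 21536.3642.
Equity: weight = 8807.8642/21536.3642 = 0.4090; cost = 9.2048%.
Preferred: weight = 1450.5/21536.3642 = 0.0674; cost = 7.3433%.
Revolver drawn: weight = 5136/21536.3642 = 0.2385; after-tax cost = 2.62% × (1 − 39.6%) = 1.5825%.
Private placement notes: weight = 6142/21536.3642 = 0.2852; after-tax cost = 2.7% × (1 − 39.6%) = 1.6308%.
WACC = 0.4090 × 9.2048% + 0.0674 × 7.3433% + 0.2385 × 1.5825% + 0.2852 × 1.6308% = 5.1016%.

5.10%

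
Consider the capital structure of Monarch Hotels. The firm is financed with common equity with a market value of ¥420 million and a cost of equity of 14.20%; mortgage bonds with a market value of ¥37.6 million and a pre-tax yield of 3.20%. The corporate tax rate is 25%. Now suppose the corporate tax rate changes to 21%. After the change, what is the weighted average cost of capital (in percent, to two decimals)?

After the change:
Total capital V = 420 + 37.6 = 457.6.
Equity: weight = 420/457.6 = 0.9178; cost = 14.2%.
Mortgage bonds: weight = 37.6/457.6 = 0.0822; after-tax cost = 3.2% × (1 − 21%) = 2.5280%.
WACC = 0.9178 × 14.2000% + 0.0822 × 2.5280% = 13.2409%.

13.24%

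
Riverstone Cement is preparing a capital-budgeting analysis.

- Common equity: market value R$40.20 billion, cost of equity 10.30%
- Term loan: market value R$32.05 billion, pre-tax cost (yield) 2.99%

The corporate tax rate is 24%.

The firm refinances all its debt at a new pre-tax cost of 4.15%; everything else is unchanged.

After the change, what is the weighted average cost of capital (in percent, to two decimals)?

After the change:
Total capital V = 40.2 + 32.05 = 72.25.
Equity: weight = 40.2/72.25 = 0.5564; cost = 10.3%.
Term loan: weight = 32.05/72.25 = 0.4436; after-tax cost = 4.15% × (1 − 24%) = 3.1540%.
WACC = 0.5564 × 10.3000% + 0.4436 × 3.1540% = 7.1300%.

7.13%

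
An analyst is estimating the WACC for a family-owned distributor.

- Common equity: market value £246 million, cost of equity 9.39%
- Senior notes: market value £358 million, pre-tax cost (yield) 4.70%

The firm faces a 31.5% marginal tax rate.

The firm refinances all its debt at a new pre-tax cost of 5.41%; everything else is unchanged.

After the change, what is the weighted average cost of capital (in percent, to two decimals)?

After the change:
Total capital V = 246 + 358 = 604.
Equity: weight = 246/604 = 0.4073; cost = 9.39%.
Senior notes: weight = 358/604 = 0.5927; after-tax cost = 5.41% × (1 − 31.5%) = 3.7059%.
WACC = 0.4073 × 9.3900% + 0.5927 × 3.7059% = 6.0209%.

6.02%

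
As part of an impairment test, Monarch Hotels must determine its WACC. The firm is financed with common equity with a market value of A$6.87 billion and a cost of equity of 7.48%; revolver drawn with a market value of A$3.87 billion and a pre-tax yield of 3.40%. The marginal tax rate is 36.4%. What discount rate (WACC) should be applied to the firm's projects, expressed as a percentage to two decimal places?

Total capital V = 6.87 + 3.87 = 10.74.
Equity: weight = 6.87/10.74 = 0.6397; cost = 7.48%.
Revolver drawn: weight = 3.87/10.74 = 0.3603; after-tax cost = 3.4% × (1 − 36.4%) = 2.1624%.
WACC = 0.6397 × 7.4800% + 0.3603 × 2.1624% = 5.5639%.

5.56%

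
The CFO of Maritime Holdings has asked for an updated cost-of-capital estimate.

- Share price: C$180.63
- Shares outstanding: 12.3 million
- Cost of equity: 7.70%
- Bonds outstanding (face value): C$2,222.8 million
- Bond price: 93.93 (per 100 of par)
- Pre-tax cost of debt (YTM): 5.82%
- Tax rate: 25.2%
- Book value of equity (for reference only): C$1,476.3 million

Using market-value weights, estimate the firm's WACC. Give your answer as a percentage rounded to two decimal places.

6.08%

Market value of equity E = 180.63 × 12.3m = 2221.749m. Market value of debt D = 2222.8m × 93.93/100 = 2087.87604m.
Total capital V = 2221.749 + 2087.87604 = 4309.62504.
Equity: weight = 2221.749/4309.62504 = 0.5155; cost = 7.7%.
Bonds outstanding: weight = 2087.87604/4309.62504 = 0.4845; after-tax cost = 5.82% × (1 − 25.2%) = 4.3534%.
WACC = 0.5155 × 7.7000% + 0.4845 × 4.3534% = 6.0787%.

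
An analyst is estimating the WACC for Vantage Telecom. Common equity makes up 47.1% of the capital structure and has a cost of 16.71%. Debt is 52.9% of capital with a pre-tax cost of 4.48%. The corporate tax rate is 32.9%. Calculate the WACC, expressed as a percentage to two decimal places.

9.46%

After-tax cost of debt = 4.48% × (1 − 32.9%) = 3.0061%.
WACC = 0.471 × 16.7100% + 0.529 × 3.0061% = 9.4606%.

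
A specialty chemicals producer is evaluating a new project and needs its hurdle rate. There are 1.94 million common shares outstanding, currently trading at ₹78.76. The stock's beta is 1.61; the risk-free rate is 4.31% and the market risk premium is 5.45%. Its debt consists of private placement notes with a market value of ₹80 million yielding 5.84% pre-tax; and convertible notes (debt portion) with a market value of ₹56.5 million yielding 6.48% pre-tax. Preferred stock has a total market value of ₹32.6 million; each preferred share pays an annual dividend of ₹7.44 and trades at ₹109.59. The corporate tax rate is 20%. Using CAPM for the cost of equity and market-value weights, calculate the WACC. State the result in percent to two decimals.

Cost of equity via CAPM: Re = 4.31% + 1.61 × 5.45% = 13.0845%.
Cost of preferred: Rp = 7.44 / 109.59 = 6.7889%.
Market value of equity E = 78.76 × 1.94m = 152.7944m.
Total capital V = 152.7944 + 32.6 + 80 + 56.5 = 321.8944.
Equity: weight = 152.7944/321.8944 = 0.4747; cost = 13.0845%.
Preferred: weight = 32.6/321.8944 = 0.1013; cost = 6.7889%.
Private placement notes: weight = 80/321.8944 = 0.2485; after-tax cost = 5.84% × (1 − 20%) = 4.6720%.
Convertible notes (debt portion): weight = 56.5/321.8944 = 0.1755; after-tax cost = 6.48% × (1 − 20%) = 5.1840%.
WACC = 0.4747 × 13.0845% + 0.1013 × 6.7889% + 0.2485 × 4.6720% + 0.1755 × 5.1840% = 8.9694%.

8.97%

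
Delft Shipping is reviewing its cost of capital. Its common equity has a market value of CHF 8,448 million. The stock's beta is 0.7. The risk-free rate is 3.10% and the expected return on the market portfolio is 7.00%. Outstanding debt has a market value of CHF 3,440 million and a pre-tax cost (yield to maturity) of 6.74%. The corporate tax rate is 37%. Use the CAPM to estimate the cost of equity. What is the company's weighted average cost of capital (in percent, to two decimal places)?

Market risk premium = 7.0% − 3.1% = 3.9%.
Cost of equity via CAPM: Re = 3.1% + 0.7 × 3.9% = 5.8300%.
Total capital V = 8448 + 3440 = 11888.
Equity: weight = 8448/11888 = 0.7106; cost = 5.83%.
Debt: weight = 3440/11888 = 0.2894; after-tax cost = 6.74% × (1 − 37%) = 4.2462%.
WACC = 0.7106 × 5.8300% + 0.2894 × 4.2462% = 5.3717%.

5.37%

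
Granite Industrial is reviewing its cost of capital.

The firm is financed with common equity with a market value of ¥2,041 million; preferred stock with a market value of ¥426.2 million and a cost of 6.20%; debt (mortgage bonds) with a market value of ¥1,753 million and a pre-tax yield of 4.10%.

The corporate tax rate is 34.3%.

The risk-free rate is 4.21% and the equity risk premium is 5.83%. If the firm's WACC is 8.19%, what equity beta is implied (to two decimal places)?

Total capital V = 2041 + 426.2 + 1753 = 4220.2.
Equity weight = 2041/4220.2 = 0.4836.
Preferred weight = 426.2/4220.2 = 0.1010.
Mortgage bonds weight = 1753/4220.2 = 0.4154.
Debt contribution = 0.4154 × 4.1% × (1 − 34.3%) = 1.1189%.
Preferred contribution = 0.1010 × 6.2% = 0.6261%.
Required equity contribution = 8.19% − 1.7451% = 6.4449%  ⇒  Re = 13.3263%.
CAPM: 13.3263% = 4.21% + β × 5.83%  ⇒  β = 1.5637.

1.56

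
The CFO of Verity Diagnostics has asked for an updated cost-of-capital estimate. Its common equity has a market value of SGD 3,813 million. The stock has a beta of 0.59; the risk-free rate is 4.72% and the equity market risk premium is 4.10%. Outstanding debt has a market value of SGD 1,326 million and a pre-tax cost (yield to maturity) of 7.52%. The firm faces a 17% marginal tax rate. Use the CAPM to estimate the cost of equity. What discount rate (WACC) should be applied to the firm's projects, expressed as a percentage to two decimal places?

Cost of equity via CAPM: Re = 4.72% + 0.59 × 4.1% = 7.1390%.
Total capital V = 3813 + 1326 = 5139.
Equity: weight = 3813/5139 = 0.7420; cost = 7.139%.
Debt: weight = 1326/5139 = 0.2580; after-tax cost = 7.52% × (1 − 17%) = 6.2416%.
WACC = 0.7420 × 7.1390% + 0.2580 × 6.2416% = 6.9074%.

6.91%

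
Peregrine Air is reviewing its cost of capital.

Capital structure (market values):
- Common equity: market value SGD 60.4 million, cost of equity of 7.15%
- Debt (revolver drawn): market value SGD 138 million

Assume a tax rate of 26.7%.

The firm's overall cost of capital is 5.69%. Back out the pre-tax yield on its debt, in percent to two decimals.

Total capital V = 60.4 + 138 = 198.4.
Equity weight = 60.4/198.4 = 0.3044.
Revolver drawn weight = 138/198.4 = 0.6956.
Equity contribution = 0.3044 × 7.15% = 2.1767%.
Remaining for debt = 5.69% − 2.1767% = 3.5133%.
Rd × (1 − 26.7%) × 0.6956 = 3.5133%  ⇒  Rd = 6.8908%.

6.89%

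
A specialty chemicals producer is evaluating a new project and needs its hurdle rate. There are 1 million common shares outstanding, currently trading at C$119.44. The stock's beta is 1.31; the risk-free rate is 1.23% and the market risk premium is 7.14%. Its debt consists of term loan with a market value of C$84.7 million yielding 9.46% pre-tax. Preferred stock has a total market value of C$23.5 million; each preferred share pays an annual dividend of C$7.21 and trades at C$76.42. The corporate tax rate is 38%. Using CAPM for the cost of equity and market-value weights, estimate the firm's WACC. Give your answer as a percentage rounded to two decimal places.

Cost of equity via CAPM: Re = 1.23% + 1.31 × 7.14% = 10.5834%.
Cost of preferred: Rp = 7.21 / 76.42 = 9.4347%.
Market value of equity E = 119.44 × 1m = 119.44m.
Total capital V = 119.44 + 23.5 + 84.7 = 227.64.
Equity: weight = 119.44/227.64 = 0.5247; cost = 10.5834%.
Preferred: weight = 23.5/227.64 = 0.1032; cost = 9.4347%.
Term loan: weight = 84.7/227.64 = 0.3721; after-tax cost = 9.46% × (1 − 38%) = 5.8652%.
WACC = 0.5247 × 10.5834% + 0.1032 × 9.4347% + 0.3721 × 5.8652% = 8.7093%.

8.71%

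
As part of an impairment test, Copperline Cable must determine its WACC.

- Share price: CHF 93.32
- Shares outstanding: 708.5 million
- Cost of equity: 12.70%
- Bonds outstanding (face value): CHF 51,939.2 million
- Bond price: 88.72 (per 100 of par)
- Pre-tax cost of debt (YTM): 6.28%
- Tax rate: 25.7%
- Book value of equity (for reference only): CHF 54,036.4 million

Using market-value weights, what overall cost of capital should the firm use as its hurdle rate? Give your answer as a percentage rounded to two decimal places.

Market value of equity E = 93.32 × 708.5m = 66117.22m. Market value of debt D = 51939.2m × 88.72/100 = 46080.45824m.
Total capital V = 66117.22 + 46080.45824 = 112197.67824.
Equity: weight = 66117.22/112197.67824 = 0.5893; cost = 12.7%.
Bonds outstanding: weight = 46080.45824/112197.67824 = 0.4107; after-tax cost = 6.28% × (1 − 25.7%) = 4.6660%.
WACC = 0.5893 × 12.7000% + 0.4107 × 4.6660% = 9.4004%.

9.40%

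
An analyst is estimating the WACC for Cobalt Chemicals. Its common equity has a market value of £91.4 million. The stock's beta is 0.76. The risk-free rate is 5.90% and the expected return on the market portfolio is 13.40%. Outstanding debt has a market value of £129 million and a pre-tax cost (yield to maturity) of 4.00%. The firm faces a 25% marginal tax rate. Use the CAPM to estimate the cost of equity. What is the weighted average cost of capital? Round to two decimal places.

Market risk premium = 13.4% − 5.9% = 7.5%.
Cost of equity via CAPM: Re = 5.9% + 0.76 × 7.5% = 11.6000%.
Total capital V = 91.4 + 129 = 220.4.
Equity: weight = 91.4/220.4 = 0.4147; cost = 11.6%.
Debt: weight = 129/220.4 = 0.5853; after-tax cost = 4% × (1 − 25%) = 3.0000%.
WACC = 0.4147 × 11.6000% + 0.5853 × 3.0000% = 6.5664%.

6.57%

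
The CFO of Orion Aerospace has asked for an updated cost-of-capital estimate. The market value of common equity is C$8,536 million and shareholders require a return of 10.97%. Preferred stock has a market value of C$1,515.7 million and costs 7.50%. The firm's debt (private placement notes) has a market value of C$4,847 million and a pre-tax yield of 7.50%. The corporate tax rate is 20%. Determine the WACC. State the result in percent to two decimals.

Total capital V = 8536 + 1515.7 + 4847 = 14898.7.
Equity: weight = 8536/14898.7 = 0.5729; cost = 10.97%.
Preferred: weight = 1515.7/14898.7 = 0.1017; cost = 7.5%.
Private placement notes: weight = 4847/14898.7 = 0.3253; after-tax cost = 7.5% × (1 − 20%) = 6.0000%.
WACC = 0.5729 × 10.9700% + 0.1017 × 7.5000% + 0.3253 × 6.0000% = 9.0001%.

9.00%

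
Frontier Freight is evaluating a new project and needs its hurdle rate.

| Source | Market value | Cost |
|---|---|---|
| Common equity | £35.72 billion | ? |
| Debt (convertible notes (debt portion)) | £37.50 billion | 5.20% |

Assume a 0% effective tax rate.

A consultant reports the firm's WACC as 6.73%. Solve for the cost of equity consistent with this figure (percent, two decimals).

8.34%

Total capital V = 35.72 + 37.5 = 73.22.
Equity weight = 35.72/73.22 = 0.4878.
Convertible notes (debt portion) weight = 37.5/73.22 = 0.5122.
Debt contribution = 0.5122 × 5.2% × (1 − 0%) = 2.6632%.
Required equity contribution = 6.73% − 2.6632% = 4.0668%.
Re = 4.0668% / 0.4878 = 8.3362%.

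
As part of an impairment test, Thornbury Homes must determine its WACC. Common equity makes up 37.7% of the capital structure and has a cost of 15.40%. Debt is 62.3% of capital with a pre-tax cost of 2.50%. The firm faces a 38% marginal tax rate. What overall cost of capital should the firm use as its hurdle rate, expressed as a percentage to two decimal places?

After-tax cost of debt = 2.5% × (1 − 38%) = 1.5500%.
WACC = 0.377 × 15.4000% + 0.623 × 1.5500% = 6.7715%.

6.77%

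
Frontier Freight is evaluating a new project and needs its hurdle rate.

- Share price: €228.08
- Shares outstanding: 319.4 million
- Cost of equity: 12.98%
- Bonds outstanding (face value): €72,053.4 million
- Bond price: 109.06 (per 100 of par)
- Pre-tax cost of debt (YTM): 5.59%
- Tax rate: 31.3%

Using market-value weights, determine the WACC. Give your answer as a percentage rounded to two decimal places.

8.24%

Market value of equity E = 228.08 × 319.4m = 72848.752m. Market value of debt D = 72053.4m × 109.06/100 = 78581.43804m.
Total capital V = 72848.752 + 78581.43804 = 151430.19004.
Equity: weight = 72848.752/151430.19004 = 0.4811; cost = 12.98%.
Bonds outstanding: weight = 78581.43804/151430.19004 = 0.5189; after-tax cost = 5.59% × (1 − 31.3%) = 3.8403%.
WACC = 0.4811 × 12.9800% + 0.5189 × 3.8403% = 8.2372%.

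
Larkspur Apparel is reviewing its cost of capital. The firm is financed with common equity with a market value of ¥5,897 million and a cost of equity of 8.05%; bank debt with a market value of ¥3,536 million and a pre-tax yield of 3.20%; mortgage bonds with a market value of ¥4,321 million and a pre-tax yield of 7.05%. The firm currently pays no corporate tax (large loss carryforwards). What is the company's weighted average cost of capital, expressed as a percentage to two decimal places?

Total capital V = 5897 + 3536 + 4321 = 13754.
Equity: weight = 5897/13754 = 0.4287; cost = 8.05%.
Bank debt: weight = 3536/13754 = 0.2571; after-tax cost = 3.2% × (1 − 0%) = 3.2000%.
Mortgage bonds: weight = 4321/13754 = 0.3142; after-tax cost = 7.05% × (1 − 0%) = 7.0500%.
WACC = 0.4287 × 8.0500% + 0.2571 × 3.2000% + 0.3142 × 7.0500% = 6.4890%.

6.49%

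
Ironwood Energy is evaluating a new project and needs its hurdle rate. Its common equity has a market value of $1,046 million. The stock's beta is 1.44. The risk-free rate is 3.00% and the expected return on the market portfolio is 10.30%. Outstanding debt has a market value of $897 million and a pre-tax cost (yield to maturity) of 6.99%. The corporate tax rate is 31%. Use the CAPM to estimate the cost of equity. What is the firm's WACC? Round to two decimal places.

Market risk premium = 10.3% − 3.0% = 7.3%.
Cost of equity via CAPM: Re = 3.0% + 1.44 × 7.3% = 13.5120%.
Total capital V = 1046 + 897 = 1943.
Equity: weight = 1046/1943 = 0.5383; cost = 13.512%.
Debt: weight = 897/1943 = 0.4617; after-tax cost = 6.99% × (1 − 31%) = 4.8231%.
WACC = 0.5383 × 13.5120% + 0.4617 × 4.8231% = 9.5007%.

9.50%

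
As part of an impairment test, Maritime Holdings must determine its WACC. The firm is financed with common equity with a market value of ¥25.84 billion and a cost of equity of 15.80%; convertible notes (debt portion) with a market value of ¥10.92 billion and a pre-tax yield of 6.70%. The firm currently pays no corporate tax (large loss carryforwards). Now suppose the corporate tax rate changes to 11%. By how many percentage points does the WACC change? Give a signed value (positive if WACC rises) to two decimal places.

-0.22 pp

Current WACC:
Total capital V = 25.84 + 10.92 = 36.76.
Equity: weight = 25.84/36.76 = 0.7029; cost = 15.8%.
Convertible notes (debt portion): weight = 10.92/36.76 = 0.2971; after-tax cost = 6.7% × (1 − 0%) = 6.7000%.
WACC = 0.7029 × 15.8000% + 0.2971 × 6.7000% = 13.0967%.
After the change:
Total capital V = 25.84 + 10.92 = 36.76.
Equity: weight = 25.84/36.76 = 0.7029; cost = 15.8%.
Convertible notes (debt portion): weight = 10.92/36.76 = 0.2971; after-tax cost = 6.7% × (1 − 11%) = 5.9630%.
WACC = 0.7029 × 15.8000% + 0.2971 × 5.9630% = 12.8778%.
Change in WACC = 12.8778% − 13.0967% = -0.2189 pp.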